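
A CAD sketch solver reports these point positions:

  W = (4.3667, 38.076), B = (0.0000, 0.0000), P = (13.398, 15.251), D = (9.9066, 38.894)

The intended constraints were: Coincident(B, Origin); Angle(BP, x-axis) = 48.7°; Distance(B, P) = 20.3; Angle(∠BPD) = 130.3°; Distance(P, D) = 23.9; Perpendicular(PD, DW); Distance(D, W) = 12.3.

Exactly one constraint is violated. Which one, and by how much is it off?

Distance(D, W) = 12.3 — off by 6.70.

B = (0.00, 0.00) ✓; BP at 48.70° ✓; |BP| = 20.30 ✓; ∠BPD = 130.3° ✓; |PD| = 23.90 ✓; ∠(PD, DW) = 90.00° ✓; |DW| = 5.600 ✗.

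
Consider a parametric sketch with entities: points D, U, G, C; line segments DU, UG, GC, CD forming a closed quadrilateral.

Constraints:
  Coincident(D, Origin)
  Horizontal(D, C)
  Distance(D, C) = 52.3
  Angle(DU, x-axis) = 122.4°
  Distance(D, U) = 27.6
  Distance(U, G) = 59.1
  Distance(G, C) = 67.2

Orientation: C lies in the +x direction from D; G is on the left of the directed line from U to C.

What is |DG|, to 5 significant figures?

69.364

Checks: |UG| = 59.10 ✓; |GC| = 67.20 ✓.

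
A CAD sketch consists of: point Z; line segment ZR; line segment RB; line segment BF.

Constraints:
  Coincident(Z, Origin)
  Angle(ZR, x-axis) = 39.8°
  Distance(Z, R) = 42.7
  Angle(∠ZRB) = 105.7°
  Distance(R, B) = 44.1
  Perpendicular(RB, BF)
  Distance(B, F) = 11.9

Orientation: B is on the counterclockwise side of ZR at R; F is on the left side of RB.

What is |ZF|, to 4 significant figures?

62.85

Z is at the origin; ZR runs at 39.8° with length 42.7, so R = 42.7·(cos 39.8°, sin 39.8°) = (32.81, 27.33). ∠ZRB = 105.7°, so RB runs at 39.8° + (180° − 105.7°) = 114.1° from the x-axis; with |RB| = 44.1, B = R + 44.1·(cos 114.1°, sin 114.1°) = (14.80, 67.59). RB is perpendicular to BF; with |BF| = 11.9 on the left of RB, F = B + 11.9·(-0.9128, -0.4083) = (3.936, 62.73). Then |ZF| = |F − Z| = 62.85.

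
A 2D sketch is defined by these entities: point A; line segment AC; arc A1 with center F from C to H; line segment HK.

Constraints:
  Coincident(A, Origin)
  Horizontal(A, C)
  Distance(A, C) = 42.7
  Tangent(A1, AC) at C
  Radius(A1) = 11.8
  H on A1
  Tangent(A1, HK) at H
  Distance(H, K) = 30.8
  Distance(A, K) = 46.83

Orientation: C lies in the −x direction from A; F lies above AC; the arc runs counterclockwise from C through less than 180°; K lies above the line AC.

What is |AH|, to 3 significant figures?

32.5

Checks: A.y = 0.00, C.y = 0.00 ✓; |FH| = 11.80 ✓; ∠(FH, HK) = 90.00° ✓; |HK| = 30.80 ✓; |AK| = 46.83 ✓.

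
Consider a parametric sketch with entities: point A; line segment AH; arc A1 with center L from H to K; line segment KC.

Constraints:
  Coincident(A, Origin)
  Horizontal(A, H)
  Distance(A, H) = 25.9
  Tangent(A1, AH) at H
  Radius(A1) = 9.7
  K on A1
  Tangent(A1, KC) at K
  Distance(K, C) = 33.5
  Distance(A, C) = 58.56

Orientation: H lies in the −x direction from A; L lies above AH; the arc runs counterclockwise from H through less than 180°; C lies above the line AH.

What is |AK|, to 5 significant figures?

25.109

A is at the origin; A and H share the same y with |AH| = 25.9 and H on the −x side, so H = (-25.900, 0.0000). A1 meets AH tangentially, so LH is at right angles to AH, so L = H + (0, 9.7) = (-25.900, 9.7000). Since LK ⟂ KC (tangency), |LC| = √(9.7² + 33.5²) = 34.876 regardless of where K sits on A1. So C lies on both circle(A, 58.56) and circle(L, 34.876); the above-AH intersection is C = (-42.334, 40.462). K is the foot of the tangent from C: K = (-18.953, 16.470).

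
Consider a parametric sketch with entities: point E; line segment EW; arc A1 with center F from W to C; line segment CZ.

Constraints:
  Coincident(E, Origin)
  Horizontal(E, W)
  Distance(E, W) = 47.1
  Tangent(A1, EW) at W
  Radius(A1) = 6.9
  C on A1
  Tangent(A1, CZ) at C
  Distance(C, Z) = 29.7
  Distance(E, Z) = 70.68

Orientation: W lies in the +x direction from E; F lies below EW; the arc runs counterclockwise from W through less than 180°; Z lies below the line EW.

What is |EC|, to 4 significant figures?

43.63

Checks: E = (0.00, 0.00) ✓; |FC| = 6.900 ✓; ∠(FC, CZ) = 90.00° ✓; |CZ| = 29.70 ✓; |EZ| = 70.68 ✓.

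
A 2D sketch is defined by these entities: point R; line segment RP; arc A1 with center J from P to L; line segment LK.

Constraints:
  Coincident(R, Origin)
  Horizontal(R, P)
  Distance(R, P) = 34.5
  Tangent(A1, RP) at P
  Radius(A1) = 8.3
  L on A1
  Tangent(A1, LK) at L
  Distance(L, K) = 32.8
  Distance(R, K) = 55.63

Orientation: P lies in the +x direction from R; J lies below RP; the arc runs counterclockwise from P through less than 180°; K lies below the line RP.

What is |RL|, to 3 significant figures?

28.7

R is at the origin; RP is horizontal with |RP| = 34.5 and P on the +x side, so P = (34.5, 0.00). Since A1 is tangent to RP there, JP ⟂ RP, so J = P + (0, -8.3) = (34.5, -8.30). Since JL ⟂ LK (tangency), |JK| = √(8.3² + 32.8²) = 33.8 regardless of where L sits on A1. So K lies on both circle(R, 55.63) and circle(J, 33.8); the below-RP intersection is K = (36.4, -42.1). L is the foot of the tangent from K: L = (26.6, -10.8).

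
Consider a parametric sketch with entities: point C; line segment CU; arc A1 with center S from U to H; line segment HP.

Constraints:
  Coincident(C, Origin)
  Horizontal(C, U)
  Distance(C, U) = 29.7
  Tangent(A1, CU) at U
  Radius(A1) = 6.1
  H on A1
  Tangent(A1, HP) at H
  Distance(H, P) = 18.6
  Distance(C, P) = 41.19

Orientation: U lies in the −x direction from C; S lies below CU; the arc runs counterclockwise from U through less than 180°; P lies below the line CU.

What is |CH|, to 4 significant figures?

36.42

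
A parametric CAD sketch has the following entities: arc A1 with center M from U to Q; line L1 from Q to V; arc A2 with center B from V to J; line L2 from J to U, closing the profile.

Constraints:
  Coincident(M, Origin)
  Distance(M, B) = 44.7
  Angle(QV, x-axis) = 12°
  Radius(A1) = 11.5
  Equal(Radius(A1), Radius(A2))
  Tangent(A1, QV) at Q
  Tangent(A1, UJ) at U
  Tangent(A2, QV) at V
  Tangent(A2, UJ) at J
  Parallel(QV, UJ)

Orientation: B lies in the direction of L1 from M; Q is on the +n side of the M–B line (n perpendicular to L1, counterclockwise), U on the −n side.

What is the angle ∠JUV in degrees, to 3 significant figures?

27.2°

Tangency of A1 to both parallel lines with radius 11.5 puts Q and U at M ± 11.5·n: Q = (-2.39, 11.2), U = (2.39, -11.2). Equal radii place V and J the same way about B: V = B + 11.5·n = (41.3, 20.5), J = B − 11.5·n = (46.1, -1.96). Then cos ∠JUV = UJ·UV / (|UJ||UV|), giving 27.2°.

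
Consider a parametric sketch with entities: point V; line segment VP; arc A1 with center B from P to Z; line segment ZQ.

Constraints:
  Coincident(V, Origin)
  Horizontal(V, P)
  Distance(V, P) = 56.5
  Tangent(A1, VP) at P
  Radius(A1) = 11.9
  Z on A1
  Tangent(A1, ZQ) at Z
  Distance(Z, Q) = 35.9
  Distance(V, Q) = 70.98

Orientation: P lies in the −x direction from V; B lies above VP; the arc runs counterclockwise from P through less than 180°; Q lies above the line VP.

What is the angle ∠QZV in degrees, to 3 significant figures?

117°

V is at the origin; V and P share the same y with |VP| = 56.5 and P on the −x side, so P = (-56.5, 0.00). A1 meets VP tangentially, so BP is at right angles to VP, so B = P + (0, 11.9) = (-56.5, 11.9). Since BZ ⟂ ZQ (tangency), |BQ| = √(11.9² + 35.9²) = 37.8 regardless of where Z sits on A1. So Q lies on both circle(V, 70.98) and circle(B, 37.8); the above-VP intersection is Q = (-51.0, 49.3). Z is the foot of the tangent from Q: Z = (-44.8, 14.0).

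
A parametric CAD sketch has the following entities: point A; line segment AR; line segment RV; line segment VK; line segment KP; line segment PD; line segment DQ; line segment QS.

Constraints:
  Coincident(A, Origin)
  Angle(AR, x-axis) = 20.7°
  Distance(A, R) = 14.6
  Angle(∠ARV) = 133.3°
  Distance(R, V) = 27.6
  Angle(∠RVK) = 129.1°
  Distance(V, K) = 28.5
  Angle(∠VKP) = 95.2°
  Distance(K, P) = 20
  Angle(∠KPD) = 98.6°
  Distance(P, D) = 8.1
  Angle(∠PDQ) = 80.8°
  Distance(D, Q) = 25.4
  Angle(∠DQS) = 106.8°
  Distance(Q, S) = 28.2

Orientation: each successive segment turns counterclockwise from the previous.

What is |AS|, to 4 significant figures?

79.54

A is at the origin; AR runs at 20.7° with length 14.6, so R = (13.66, 5.161). ∠ARV = 133.3° gives RV at 67.40° from the x-axis; with |RV| = 27.6, V = (24.26, 30.64). ∠RVK = 129.1° gives VK at 118.3° from the x-axis; with |VK| = 28.5, K = (10.75, 55.73). ∠VKP = 95.2° gives KP at -156.9° from the x-axis; with |KP| = 20.0, P = (-7.644, 47.89). ∠KPD = 98.6° gives PD at -75.50° from the x-axis; with |PD| = 8.1, D = (-5.616, 40.05). ∠PDQ = 80.8° gives DQ at 23.70° from the x-axis; with |DQ| = 25.4, Q = (17.64, 50.26). ∠DQS = 106.8° gives QS at 96.90° from the x-axis; with |QS| = 28.2, S = (14.25, 78.25). Then |AS| = |S − A| = 79.54.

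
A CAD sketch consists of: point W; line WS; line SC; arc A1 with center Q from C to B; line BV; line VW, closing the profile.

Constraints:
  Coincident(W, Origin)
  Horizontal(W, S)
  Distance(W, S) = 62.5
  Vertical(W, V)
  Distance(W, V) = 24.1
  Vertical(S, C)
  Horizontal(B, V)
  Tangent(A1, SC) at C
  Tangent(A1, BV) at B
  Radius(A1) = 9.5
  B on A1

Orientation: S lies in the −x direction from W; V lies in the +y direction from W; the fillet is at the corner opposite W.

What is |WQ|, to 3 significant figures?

55.0

WV is vertical with |WV| = 24.1 and V on the +y side, so V = (0.00, 24.1). The virtual corner opposite W is at (-62.5, 24.1). Since A1 is tangent to SC there, QC ⟂ SC and A1 meets BV tangentially, so QB is at right angles to BV, with radius 9.5, so the center Q sits 9.5 in from both sides at Q = (-53.0, 14.6). Then |WQ| = |Q − W| = 55.0.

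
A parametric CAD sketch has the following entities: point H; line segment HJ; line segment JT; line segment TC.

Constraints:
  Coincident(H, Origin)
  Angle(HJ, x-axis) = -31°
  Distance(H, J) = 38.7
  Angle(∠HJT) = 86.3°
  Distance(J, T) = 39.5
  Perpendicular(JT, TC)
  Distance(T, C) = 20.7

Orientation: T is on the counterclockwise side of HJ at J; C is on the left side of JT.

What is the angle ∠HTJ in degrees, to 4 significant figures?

46.22°

H is at the origin; HJ runs at -31.0° with length 38.7, so J = 38.7·(cos -31.0°, sin -31.0°) = (33.17, -19.93). ∠HJT = 86.3°, so JT runs at -31.0° + (180° − 86.3°) = 62.70° from the x-axis; with |JT| = 39.5, T = J + 39.5·(cos 62.70°, sin 62.70°) = (51.29, 15.17). Then cos ∠HTJ = TH·TJ / (|TH||TJ|), giving 46.22°.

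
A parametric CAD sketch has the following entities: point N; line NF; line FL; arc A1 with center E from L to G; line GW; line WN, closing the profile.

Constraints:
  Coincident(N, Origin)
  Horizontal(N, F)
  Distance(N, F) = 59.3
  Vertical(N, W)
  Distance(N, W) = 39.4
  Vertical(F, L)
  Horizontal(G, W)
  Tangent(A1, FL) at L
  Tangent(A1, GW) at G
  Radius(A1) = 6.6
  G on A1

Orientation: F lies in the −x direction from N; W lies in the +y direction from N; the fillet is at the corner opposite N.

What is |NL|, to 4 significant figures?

67.77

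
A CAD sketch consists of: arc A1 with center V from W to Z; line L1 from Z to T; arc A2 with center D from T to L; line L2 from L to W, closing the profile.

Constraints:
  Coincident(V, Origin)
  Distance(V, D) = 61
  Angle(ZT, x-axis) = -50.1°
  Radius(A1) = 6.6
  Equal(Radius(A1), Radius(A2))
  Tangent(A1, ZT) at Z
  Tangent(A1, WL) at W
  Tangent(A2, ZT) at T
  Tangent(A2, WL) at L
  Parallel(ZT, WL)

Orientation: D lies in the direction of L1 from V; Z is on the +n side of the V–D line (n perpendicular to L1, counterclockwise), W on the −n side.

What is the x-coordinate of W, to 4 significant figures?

-5.063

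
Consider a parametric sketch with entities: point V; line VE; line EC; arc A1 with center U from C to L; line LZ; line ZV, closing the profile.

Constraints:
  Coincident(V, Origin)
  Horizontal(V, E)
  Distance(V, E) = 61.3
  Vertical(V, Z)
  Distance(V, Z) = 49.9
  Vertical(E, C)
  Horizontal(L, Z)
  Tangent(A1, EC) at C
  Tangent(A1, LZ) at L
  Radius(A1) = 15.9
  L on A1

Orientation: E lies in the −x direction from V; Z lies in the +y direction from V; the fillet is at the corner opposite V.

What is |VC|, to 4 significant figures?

70.10

The virtual corner opposite V is at (-61.30, 49.90). Since A1 is tangent to EC there, UC ⟂ EC and tangency of A1 to LZ means the radius UL is perpendicular to LZ, with radius 15.9, so the center U sits 15.9 in from both sides at U = (-45.40, 34.00). That places the tangent points at C = (-61.30, 34.00) on EC and L = (-45.40, 49.90) on LZ. Then |VC| = |C − V| = 70.10.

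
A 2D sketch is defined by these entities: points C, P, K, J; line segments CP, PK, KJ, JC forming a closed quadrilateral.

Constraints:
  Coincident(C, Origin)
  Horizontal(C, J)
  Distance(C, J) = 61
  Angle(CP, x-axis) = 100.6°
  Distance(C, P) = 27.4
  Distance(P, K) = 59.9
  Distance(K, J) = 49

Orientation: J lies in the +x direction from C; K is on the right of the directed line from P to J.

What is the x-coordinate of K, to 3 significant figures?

20.3

Checks: |PK| = 59.90 ✓; |KJ| = 49.00 ✓.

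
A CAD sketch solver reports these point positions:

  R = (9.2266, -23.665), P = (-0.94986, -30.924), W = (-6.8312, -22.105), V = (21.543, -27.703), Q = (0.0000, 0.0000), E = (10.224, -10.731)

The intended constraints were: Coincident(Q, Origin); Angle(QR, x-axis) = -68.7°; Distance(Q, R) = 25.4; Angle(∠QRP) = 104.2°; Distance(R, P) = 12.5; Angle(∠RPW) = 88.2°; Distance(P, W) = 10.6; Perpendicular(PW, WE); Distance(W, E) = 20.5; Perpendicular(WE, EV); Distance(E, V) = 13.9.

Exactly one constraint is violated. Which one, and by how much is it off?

Distance(E, V) = 13.9 — off by 6.50.

Q = (0.00, 0.00) ✓; QR at -68.70° ✓; |QR| = 25.40 ✓; ∠QRP = 104.2° ✓; |RP| = 12.50 ✓; ∠RPW = 88.20° ✓; |PW| = 10.60 ✓; ∠(PW, WE) = 90.00° ✓; |WE| = 20.50 ✓; ∠(WE, EV) = 90.00° ✓; |EV| = 20.40 ✗.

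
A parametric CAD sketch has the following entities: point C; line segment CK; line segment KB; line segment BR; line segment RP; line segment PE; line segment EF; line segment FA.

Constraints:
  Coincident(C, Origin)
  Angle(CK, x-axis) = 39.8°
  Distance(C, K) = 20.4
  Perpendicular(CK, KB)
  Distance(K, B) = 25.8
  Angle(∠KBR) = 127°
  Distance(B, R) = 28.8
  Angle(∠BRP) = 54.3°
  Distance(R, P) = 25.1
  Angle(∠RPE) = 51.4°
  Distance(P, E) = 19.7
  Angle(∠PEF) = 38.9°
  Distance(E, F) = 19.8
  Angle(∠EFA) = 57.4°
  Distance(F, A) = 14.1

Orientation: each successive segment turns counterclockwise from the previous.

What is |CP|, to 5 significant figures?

18.315

∠KBR = 127.0° gives BR at -177.20° from the x-axis; with |BR| = 28.8, R = (-29.607, 31.473). ∠BRP = 54.3° gives RP at -51.500° from the x-axis; with |RP| = 25.1, P = (-13.982, 11.830). Then |CP| = |P − C| = 18.315.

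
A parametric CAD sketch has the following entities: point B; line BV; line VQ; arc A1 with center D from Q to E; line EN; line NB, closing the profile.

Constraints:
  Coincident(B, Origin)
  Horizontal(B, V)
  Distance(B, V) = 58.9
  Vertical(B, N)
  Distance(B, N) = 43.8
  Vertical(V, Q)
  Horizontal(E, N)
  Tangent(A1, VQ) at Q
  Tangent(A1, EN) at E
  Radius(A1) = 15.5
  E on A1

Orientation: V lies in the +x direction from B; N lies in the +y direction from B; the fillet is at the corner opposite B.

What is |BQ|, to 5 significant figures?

65.346

B is at the origin; BV is horizontal with |BV| = 58.9 and V on the +x side, so V = (58.900, 0.0000). B and N share the same x with |BN| = 43.8 and N on the +y side, so N = (0.0000, 43.800). The virtual corner opposite B is at (58.900, 43.800). A1 meets VQ tangentially, so DQ is at right angles to VQ and A1 meets EN tangentially, so DE is at right angles to EN, with radius 15.5, so the center D sits 15.5 in from both sides at D = (43.400, 28.300). That places the tangent points at Q = (58.900, 28.300) on VQ and E = (43.400, 43.800) on EN. Then |BQ| = |Q − B| = 65.346.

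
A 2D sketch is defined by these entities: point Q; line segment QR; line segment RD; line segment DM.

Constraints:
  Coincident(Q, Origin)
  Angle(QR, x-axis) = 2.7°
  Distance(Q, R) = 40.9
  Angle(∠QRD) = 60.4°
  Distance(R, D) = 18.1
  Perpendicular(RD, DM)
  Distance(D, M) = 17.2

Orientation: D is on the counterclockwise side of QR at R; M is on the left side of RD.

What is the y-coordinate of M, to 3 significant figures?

8.04

Q is at the origin; QR runs at 2.7° with length 40.9, so R = 40.9·(cos 2.7°, sin 2.7°) = (40.9, 1.93). ∠QRD = 60.4°, so RD runs at 2.7° + (180° − 60.4°) = 122° from the x-axis; with |RD| = 18.1, D = R + 18.1·(cos 122°, sin 122°) = (31.2, 17.2). RD is perpendicular to DM; with |DM| = 17.2 on the left of RD, M = D + 17.2·(-0.845, -0.534) = (16.6, 8.04). So M.y = 8.04.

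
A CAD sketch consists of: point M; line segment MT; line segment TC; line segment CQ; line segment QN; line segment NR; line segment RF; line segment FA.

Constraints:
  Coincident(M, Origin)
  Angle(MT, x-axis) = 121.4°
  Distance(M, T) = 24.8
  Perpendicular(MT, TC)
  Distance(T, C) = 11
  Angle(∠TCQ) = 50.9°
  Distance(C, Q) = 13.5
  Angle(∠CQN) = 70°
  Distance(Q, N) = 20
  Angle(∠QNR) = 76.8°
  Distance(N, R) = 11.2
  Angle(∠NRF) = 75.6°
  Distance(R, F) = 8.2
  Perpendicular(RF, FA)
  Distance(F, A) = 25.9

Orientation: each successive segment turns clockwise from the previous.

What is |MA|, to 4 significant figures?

33.79

M is at the origin; MT runs at 121.4° with length 24.8, so T = (-12.92, 21.17). The perpendicularity gives TC at right angles to MT, so TC runs at 31.40°; with |TC| = 11.0, C = (-3.532, 26.90). ∠TCQ = 50.9° gives CQ at -97.70° from the x-axis; with |CQ| = 13.5, Q = (-5.341, 13.52). ∠CQN = 70.0° gives QN at 152.3° from the x-axis; with |QN| = 20.0, N = (-23.05, 22.82). ∠QNR = 76.8° gives NR at 49.10° from the x-axis; with |NR| = 11.2, R = (-15.72, 31.28). ∠NRF = 75.6° gives RF at -55.30° from the x-axis; with |RF| = 8.2, F = (-11.05, 24.54). RF is perpendicular to FA, so FA runs at -145.3°; with |FA| = 25.9, A = (-32.34, 9.797). Then |MA| = |A − M| = 33.79.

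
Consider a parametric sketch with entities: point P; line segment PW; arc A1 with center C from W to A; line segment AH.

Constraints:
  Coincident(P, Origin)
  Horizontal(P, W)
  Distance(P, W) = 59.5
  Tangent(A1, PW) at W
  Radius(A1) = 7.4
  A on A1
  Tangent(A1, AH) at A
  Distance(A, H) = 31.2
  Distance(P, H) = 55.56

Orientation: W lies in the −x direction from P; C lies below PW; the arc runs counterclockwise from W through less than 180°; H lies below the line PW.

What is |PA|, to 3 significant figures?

66.0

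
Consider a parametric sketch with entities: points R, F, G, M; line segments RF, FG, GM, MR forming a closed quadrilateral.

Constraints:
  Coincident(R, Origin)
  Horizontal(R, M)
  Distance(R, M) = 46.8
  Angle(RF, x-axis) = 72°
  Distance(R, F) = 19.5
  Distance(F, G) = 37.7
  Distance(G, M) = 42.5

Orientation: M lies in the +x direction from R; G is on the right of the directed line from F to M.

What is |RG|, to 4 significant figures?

20.99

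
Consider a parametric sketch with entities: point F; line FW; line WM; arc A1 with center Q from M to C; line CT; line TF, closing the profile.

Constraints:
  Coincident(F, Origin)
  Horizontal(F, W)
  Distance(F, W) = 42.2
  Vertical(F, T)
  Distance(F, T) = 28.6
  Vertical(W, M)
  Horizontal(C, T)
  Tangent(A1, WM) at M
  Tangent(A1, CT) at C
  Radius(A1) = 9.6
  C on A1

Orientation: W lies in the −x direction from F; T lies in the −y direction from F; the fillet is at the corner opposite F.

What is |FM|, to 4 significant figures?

46.28

F is at the origin; FW is horizontal with |FW| = 42.2 and W on the −x side, so W = (-42.20, 0.000). FT is vertical with |FT| = 28.6 and T on the −y side, so T = (0.000, -28.60). The virtual corner opposite F is at (-42.20, -28.60). Tangency of A1 to WM means the radius QM is perpendicular to WM and A1 meets CT tangentially, so QC is at right angles to CT, with radius 9.6, so the center Q sits 9.6 in from both sides at Q = (-32.60, -19.00). That places the tangent points at M = (-42.20, -19.00) on WM and C = (-32.60, -28.60) on CT. Then |FM| = |M − F| = 46.28.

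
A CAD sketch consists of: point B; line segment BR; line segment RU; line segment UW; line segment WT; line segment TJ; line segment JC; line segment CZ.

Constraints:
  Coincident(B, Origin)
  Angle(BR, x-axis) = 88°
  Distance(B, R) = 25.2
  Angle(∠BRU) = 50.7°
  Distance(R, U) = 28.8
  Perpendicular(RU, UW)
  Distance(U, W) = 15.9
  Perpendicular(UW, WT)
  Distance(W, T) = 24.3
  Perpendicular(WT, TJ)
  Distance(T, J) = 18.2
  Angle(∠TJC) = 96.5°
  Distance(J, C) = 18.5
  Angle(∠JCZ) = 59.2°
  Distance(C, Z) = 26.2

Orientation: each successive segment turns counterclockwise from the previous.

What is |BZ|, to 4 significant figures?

3.862

B is at the origin; BR runs at 88.0° with length 25.2, so R = (0.8795, 25.18). ∠BRU = 50.7° gives RU at -142.7° from the x-axis; with |RU| = 28.8, U = (-22.03, 7.732). RU is perpendicular to UW, so UW runs at -52.70°; with |UW| = 15.9, W = (-12.39, -4.916). UW is perpendicular to WT, so WT runs at 37.30°; with |WT| = 24.3, T = (6.935, 9.810). The perpendicularity gives TJ at right angles to WT, so TJ runs at 127.3°; with |TJ| = 18.2, J = (-4.094, 24.29). ∠TJC = 96.5° gives JC at -149.2° from the x-axis; with |JC| = 18.5, C = (-19.98, 14.81). ∠JCZ = 59.2° gives CZ at -28.40° from the x-axis; with |CZ| = 26.2, Z = (3.062, 2.353). Then |BZ| = |Z − B| = 3.862.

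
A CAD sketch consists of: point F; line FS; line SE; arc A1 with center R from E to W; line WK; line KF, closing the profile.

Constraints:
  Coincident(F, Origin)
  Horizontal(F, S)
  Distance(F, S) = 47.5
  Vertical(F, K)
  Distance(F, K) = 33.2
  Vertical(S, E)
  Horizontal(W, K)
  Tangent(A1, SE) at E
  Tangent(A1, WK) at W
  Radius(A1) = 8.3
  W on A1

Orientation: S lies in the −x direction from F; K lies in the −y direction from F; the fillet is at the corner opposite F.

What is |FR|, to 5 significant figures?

46.440

F is at the origin; FS is horizontal with |FS| = 47.5 and S on the −x side, so S = (-47.500, 0.0000). FK is vertical with |FK| = 33.2 and K on the −y side, so K = (0.0000, -33.200). The virtual corner opposite F is at (-47.500, -33.200). The tangent condition forces RE to be normal to SE and since A1 is tangent to WK there, RW ⟂ WK, with radius 8.3, so the center R sits 8.3 in from both sides at R = (-39.200, -24.900). Then |FR| = |R − F| = 46.440.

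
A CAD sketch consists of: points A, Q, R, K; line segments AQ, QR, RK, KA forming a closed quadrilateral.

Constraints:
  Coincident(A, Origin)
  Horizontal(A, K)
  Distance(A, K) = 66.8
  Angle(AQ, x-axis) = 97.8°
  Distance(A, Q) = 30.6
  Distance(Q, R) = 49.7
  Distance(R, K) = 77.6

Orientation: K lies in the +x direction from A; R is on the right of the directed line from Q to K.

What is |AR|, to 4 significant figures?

20.95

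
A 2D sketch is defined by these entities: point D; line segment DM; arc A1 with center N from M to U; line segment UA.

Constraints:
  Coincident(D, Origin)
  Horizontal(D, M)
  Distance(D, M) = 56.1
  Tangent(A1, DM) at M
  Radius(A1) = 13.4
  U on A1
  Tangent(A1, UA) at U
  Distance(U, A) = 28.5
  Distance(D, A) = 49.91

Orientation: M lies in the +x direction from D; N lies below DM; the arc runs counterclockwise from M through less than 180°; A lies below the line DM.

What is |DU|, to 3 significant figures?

44.3

Checks: ∠(NM, MD) = 90.00° ✓; |NM| = 13.40 ✓; |NU| = 13.40 ✓; ∠(NU, UA) = 90.00° ✓; |UA| = 28.50 ✓; |DA| = 49.91 ✓.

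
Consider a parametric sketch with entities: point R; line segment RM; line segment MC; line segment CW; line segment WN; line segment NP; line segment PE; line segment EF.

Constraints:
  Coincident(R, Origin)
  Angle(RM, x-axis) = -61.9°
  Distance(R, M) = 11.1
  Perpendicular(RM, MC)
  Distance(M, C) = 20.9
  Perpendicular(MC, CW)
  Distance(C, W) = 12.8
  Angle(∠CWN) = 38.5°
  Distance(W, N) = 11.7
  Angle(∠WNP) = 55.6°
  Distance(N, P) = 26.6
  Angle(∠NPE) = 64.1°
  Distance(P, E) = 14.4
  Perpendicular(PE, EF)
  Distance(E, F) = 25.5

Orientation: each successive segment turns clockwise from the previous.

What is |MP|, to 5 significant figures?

40.186

R is at the origin; RM runs at -61.9° with length 11.1, so M = (5.2282, -9.7916). The perpendicularity gives MC at right angles to RM, so MC runs at -151.90°; with |MC| = 20.9, C = (-13.208, -19.636). The perpendicularity gives CW at right angles to MC, so CW runs at 118.10°; with |CW| = 12.8, W = (-19.237, -8.3445). ∠CWN = 38.5° gives WN at -23.400° from the x-axis; with |WN| = 11.7, N = (-8.4994, -12.991). ∠WNP = 55.6° gives NP at -147.80° from the x-axis; with |NP| = 26.6, P = (-31.008, -27.166). Then |MP| = |P − M| = 40.186.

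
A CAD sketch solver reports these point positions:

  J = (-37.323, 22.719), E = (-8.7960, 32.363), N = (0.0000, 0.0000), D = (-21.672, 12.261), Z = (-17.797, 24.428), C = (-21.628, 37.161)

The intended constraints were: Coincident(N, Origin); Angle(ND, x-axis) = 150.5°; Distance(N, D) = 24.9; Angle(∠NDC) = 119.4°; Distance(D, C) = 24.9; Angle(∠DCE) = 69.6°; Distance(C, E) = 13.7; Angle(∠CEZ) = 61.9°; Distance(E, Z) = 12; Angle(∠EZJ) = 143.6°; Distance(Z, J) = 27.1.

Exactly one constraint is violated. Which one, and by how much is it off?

Distance(Z, J) = 27.1 — off by 7.50.

N = (0.00, 0.00) ✓; ND at 150.5° ✓; |ND| = 24.90 ✓; ∠NDC = 119.4° ✓; |DC| = 24.90 ✓; ∠DCE = 69.60° ✓; |CE| = 13.70 ✓; ∠CEZ = 61.90° ✓; |EZ| = 12.00 ✓; ∠EZJ = 143.6° ✓; |ZJ| = 19.60 ✗.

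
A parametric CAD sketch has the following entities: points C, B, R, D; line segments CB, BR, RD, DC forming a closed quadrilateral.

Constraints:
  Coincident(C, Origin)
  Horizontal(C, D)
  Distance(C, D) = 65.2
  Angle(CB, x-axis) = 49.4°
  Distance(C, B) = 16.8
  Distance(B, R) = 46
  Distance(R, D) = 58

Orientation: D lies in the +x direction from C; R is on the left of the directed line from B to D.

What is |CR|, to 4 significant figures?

62.73

Checks: |BR| = 46.00 ✓; |RD| = 58.00 ✓.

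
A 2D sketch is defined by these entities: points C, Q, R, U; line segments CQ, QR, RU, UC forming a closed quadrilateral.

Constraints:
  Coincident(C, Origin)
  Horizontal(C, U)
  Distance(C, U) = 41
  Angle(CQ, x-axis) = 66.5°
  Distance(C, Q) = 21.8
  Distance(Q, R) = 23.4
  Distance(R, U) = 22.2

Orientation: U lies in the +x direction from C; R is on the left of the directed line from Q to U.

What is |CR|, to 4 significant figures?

37.99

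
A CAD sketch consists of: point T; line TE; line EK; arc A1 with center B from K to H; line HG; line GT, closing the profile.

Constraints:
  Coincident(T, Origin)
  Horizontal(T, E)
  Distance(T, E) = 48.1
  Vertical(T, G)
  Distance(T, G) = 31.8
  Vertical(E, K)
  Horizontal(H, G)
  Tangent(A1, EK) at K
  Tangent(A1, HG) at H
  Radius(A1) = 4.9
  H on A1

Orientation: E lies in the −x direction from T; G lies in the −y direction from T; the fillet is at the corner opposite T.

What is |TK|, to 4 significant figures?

55.11

The virtual corner opposite T is at (-48.10, -31.80). The tangent condition forces BK to be normal to EK and A1 meets HG tangentially, so BH is at right angles to HG, with radius 4.9, so the center B sits 4.9 in from both sides at B = (-43.20, -26.90). That places the tangent points at K = (-48.10, -26.90) on EK and H = (-43.20, -31.80) on HG. Then |TK| = |K − T| = 55.11.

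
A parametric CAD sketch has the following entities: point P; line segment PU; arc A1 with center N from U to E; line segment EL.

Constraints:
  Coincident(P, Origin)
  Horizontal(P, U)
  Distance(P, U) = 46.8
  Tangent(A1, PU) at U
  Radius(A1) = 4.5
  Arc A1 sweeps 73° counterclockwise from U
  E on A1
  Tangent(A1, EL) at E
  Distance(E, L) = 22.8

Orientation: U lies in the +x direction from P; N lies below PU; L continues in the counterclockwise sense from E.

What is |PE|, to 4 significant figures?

42.62

P is at the origin; PU is horizontal with |PU| = 46.8 and U on the +x side, so U = (46.80, 0.000). The tangent condition forces NU to be normal to PU, so N = U + (0, -4.5) = (46.80, -4.500). On A1, U sits at bearing 90° from N; a 73° counterclockwise sweep puts E at bearing 163°, so E = N + 4.5·(cos 163°, sin 163°) = (42.50, -3.184). Then |PE| = |E − P| = 42.62.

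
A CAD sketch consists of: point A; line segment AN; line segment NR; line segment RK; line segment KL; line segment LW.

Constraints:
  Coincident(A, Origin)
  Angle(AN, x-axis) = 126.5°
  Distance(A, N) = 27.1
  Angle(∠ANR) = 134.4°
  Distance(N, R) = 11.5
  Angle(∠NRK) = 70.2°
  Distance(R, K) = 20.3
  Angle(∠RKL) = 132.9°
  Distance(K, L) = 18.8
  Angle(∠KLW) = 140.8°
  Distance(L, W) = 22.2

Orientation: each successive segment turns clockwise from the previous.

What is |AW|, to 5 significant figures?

15.068

∠RKL = 132.9° gives KL at -76.000° from the x-axis; with |KL| = 18.8, L = (8.0192, 5.0876). ∠KLW = 140.8° gives LW at -115.20° from the x-axis; with |LW| = 22.2, W = (-1.4331, -15.000). Then |AW| = |W − A| = 15.068.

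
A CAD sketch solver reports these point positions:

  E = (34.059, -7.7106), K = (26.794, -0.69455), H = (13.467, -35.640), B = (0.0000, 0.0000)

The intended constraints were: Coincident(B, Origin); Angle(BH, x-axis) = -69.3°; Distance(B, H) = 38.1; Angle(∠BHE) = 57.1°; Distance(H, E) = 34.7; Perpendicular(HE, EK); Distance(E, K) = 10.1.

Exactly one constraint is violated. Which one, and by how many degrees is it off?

Perpendicular(HE, EK) — off by 7.60°.

B = (0.00, 0.00) ✓; BH at -69.30° ✓; |BH| = 38.10 ✓; ∠BHE = 57.10° ✓; |HE| = 34.70 ✓; ∠(HE, EK) = 82.40° ✗; |EK| = 10.10 ✓.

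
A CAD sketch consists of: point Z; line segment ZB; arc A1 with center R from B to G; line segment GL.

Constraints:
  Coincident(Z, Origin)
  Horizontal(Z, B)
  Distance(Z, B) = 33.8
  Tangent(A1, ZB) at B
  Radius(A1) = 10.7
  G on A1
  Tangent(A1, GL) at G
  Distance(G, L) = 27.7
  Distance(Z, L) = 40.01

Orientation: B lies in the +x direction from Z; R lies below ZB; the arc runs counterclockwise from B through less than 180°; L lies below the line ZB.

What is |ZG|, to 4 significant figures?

24.85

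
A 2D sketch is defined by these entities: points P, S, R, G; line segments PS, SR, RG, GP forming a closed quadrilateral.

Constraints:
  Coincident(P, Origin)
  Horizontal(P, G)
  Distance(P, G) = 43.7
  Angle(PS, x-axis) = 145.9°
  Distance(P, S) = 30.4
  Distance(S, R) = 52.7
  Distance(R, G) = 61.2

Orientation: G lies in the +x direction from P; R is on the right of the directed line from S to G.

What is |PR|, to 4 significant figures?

33.73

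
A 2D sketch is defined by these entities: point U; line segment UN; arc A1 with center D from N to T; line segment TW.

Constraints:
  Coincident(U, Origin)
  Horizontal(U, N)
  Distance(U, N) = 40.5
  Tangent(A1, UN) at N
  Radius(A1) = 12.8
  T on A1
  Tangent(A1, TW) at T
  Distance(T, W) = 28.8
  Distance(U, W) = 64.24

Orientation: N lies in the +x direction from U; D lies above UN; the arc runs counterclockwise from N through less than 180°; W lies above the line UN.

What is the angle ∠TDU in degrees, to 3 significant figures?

174°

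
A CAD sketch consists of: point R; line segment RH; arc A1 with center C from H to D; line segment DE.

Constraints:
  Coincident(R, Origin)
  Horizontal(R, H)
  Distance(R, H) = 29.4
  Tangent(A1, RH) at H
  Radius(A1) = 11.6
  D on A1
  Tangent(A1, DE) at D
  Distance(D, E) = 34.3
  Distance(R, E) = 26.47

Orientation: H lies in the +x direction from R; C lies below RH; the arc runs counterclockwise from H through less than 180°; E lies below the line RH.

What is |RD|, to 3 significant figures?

21.8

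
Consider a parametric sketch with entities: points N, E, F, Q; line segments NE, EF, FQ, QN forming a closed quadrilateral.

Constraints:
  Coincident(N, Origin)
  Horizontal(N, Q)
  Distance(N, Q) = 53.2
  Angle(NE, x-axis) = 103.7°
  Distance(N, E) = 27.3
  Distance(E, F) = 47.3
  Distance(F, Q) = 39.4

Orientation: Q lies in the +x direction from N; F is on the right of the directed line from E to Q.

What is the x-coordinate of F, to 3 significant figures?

16.7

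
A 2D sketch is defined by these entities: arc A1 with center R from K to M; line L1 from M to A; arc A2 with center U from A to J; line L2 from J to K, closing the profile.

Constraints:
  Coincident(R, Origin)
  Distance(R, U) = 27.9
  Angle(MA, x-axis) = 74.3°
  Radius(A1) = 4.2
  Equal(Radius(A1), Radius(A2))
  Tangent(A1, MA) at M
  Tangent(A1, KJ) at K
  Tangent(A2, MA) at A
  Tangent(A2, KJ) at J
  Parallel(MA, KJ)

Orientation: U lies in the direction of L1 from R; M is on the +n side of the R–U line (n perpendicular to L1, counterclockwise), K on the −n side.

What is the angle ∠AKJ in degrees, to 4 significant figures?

16.76°

The slot axis is L1's direction at 74.3°, so u = (cos 74.3°, sin 74.3°) = (0.2706, 0.9627) and n = (−sin 74.3°, cos 74.3°) = (-0.9627, 0.2706). R is at the origin and U lies 27.9 along u from R, so U = 27.9·u = (7.550, 26.86). Tangency of A1 to both parallel lines with radius 4.2 puts M and K at R ± 4.2·n: M = (-4.043, 1.137), K = (4.043, -1.137). Equal radii place A and J the same way about U: A = U + 4.2·n = (3.506, 28.00), J = U − 4.2·n = (11.59, 25.72). Then cos ∠AKJ = KA·KJ / (|KA||KJ|), giving 16.76°.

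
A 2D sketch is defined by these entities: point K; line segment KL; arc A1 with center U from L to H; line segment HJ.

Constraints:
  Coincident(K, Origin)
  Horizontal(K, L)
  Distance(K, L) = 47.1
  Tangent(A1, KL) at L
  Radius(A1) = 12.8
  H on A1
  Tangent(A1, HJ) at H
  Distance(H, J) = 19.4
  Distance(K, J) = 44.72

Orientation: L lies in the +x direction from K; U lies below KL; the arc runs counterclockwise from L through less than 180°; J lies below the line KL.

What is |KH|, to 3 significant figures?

36.2

Checks: K.y = 0.00, L.y = 0.00 ✓; |UH| = 12.80 ✓; ∠(UH, HJ) = 90.00° ✓; |HJ| = 19.40 ✓; |KJ| = 44.72 ✓.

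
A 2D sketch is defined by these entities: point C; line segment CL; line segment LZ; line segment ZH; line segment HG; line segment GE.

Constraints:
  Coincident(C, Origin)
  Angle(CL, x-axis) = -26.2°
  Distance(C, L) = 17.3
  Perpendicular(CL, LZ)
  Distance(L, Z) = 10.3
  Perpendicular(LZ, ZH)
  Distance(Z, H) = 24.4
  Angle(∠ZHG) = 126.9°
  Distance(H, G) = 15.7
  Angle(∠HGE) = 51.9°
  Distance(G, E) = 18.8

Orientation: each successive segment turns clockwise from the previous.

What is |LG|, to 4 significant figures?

33.90

LZ is perpendicular to ZH, so ZH runs at 153.8°; with |ZH| = 24.4, H = (-10.92, -6.107). ∠ZHG = 126.9° gives HG at 100.7° from the x-axis; with |HG| = 15.7, G = (-13.83, 9.320). Then |LG| = |G − L| = 33.90.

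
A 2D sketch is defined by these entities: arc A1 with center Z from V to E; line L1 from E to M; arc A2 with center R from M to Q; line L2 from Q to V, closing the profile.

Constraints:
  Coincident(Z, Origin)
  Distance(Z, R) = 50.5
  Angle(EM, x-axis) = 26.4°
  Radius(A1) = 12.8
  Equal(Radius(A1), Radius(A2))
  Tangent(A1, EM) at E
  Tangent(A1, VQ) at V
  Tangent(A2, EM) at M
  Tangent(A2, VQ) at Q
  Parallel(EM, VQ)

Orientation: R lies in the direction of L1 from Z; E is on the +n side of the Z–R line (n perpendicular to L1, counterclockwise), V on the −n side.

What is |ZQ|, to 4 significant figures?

52.10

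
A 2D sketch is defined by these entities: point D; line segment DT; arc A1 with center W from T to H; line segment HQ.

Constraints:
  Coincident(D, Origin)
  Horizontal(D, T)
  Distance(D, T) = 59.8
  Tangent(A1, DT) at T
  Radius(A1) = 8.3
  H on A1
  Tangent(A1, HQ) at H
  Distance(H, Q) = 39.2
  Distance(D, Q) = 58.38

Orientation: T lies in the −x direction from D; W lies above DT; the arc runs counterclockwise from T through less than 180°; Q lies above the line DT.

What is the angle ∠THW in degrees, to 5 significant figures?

54.164°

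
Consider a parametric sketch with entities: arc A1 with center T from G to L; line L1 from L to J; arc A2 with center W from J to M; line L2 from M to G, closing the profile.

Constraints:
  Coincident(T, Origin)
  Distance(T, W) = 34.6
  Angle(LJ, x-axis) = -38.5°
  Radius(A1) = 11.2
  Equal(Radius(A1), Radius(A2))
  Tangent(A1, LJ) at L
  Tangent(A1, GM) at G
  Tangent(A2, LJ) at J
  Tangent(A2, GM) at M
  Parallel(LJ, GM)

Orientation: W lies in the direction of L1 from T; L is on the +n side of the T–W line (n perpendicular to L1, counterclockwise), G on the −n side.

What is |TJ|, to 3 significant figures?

36.4

Tangency of A1 to both parallel lines with radius 11.2 puts L and G at T ± 11.2·n: L = (6.97, 8.77), G = (-6.97, -8.77). Equal radii place J and M the same way about W: J = W + 11.2·n = (34.1, -12.8), M = W − 11.2·n = (20.1, -30.3). Then |TJ| = |J − T| = 36.4.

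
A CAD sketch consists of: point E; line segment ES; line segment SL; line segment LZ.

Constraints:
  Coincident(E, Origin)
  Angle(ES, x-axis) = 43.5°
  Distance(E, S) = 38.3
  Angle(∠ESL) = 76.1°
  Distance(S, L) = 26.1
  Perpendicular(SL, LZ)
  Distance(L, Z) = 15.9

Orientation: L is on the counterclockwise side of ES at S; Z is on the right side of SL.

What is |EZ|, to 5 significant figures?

55.704

E is at the origin; ES runs at 43.5° with length 38.3, so S = 38.3·(cos 43.5°, sin 43.5°) = (27.782, 26.364). ∠ESL = 76.1°, so SL runs at 43.5° + (180° − 76.1°) = 147.40° from the x-axis; with |SL| = 26.1, L = S + 26.1·(cos 147.40°, sin 147.40°) = (5.7938, 40.426). SL ⟂ LZ; with |LZ| = 15.9 on the right of SL, Z = L + 15.9·(0.53877, 0.84245) = (14.360, 53.821). Then |EZ| = |Z − E| = 55.704.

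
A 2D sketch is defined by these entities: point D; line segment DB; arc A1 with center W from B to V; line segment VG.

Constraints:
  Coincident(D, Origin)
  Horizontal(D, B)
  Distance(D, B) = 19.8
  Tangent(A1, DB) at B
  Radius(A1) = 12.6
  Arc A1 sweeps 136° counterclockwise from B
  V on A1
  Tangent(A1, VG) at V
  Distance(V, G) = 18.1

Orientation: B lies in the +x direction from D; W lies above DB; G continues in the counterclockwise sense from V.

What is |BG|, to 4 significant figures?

34.50

On A1, B sits at bearing -90° from W; a 136° counterclockwise sweep puts V at bearing 46°, so V = W + 12.6·(cos 46°, sin 46°) = (28.55, 21.66). Tangency of A1 to VG means the radius WV is perpendicular to VG, so VG runs along (−sin 46°, cos 46°); with |VG| = 18.1, G = (15.53, 34.24). Then |BG| = |G − B| = 34.50.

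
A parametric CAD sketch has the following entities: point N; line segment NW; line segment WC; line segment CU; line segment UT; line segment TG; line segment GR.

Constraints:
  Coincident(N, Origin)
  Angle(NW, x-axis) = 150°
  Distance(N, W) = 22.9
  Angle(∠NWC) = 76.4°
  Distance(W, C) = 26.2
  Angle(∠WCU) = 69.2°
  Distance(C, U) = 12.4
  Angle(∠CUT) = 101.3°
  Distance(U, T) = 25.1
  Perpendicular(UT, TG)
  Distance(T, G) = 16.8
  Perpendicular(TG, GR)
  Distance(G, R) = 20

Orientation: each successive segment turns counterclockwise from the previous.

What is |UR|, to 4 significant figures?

17.56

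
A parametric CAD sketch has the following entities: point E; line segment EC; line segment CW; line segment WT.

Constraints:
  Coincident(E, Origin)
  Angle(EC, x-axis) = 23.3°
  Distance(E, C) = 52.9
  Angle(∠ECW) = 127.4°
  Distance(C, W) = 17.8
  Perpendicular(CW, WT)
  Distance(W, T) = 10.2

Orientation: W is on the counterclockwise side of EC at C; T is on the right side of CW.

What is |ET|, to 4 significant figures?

72.25

E is at the origin; EC runs at 23.3° with length 52.9, so C = 52.9·(cos 23.3°, sin 23.3°) = (48.59, 20.92). ∠ECW = 127.4°, so CW runs at 23.3° + (180° − 127.4°) = 75.90° from the x-axis; with |CW| = 17.8, W = C + 17.8·(cos 75.90°, sin 75.90°) = (52.92, 38.19). The perpendicularity gives WT at right angles to CW; with |WT| = 10.2 on the right of CW, T = W + 10.2·(0.9699, -0.2436) = (62.81, 35.70). Then |ET| = |T − E| = 72.25.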